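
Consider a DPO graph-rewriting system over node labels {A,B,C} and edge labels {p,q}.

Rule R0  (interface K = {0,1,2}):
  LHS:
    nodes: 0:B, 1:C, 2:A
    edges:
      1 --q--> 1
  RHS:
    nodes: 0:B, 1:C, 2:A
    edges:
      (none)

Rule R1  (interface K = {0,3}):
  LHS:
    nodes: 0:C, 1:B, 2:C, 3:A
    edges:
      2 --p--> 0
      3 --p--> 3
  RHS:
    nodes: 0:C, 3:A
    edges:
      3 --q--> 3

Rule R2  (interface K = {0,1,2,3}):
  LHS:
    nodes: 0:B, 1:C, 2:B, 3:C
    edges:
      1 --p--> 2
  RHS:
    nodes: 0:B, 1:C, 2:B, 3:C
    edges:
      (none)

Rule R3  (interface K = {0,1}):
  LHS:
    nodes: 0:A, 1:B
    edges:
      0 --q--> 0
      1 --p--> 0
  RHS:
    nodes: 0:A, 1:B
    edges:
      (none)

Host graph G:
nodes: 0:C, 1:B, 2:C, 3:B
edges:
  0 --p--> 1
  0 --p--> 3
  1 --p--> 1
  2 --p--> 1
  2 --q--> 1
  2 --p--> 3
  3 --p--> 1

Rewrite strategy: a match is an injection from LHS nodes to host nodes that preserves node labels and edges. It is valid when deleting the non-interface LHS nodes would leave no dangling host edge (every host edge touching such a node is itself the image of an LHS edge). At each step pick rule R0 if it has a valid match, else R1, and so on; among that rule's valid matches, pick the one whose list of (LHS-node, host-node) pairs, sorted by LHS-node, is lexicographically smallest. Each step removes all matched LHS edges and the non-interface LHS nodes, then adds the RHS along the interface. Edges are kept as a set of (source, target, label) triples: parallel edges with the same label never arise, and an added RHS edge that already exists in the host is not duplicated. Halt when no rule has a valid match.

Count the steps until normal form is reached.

[0] host  ⇒  4 nodes, 7 edges  {0-p->1 0-p->3 1-p->1 2-p->1 2-q->1 2-p->3 3-p->1}
[1] R2 @ {0↦1, 1↦0, 2↦3, 3↦2}  ⇒  4 nodes, 6 edges  {0-p->1 1-p->1 2-p->1 2-q->1 2-p->3 3-p->1}
[2] R2 @ {0↦1, 1↦2, 2↦3, 3↦0}  ⇒  4 nodes, 5 edges  {0-p->1 1-p->1 2-p->1 2-q->1 3-p->1}
[3] R2 @ {0↦3, 1↦0, 2↦1, 3↦2}  ⇒  4 nodes, 4 edges  {1-p->1 2-p->1 2-q->1 3-p->1}
[4] R2 @ {0↦3, 1↦2, 2↦1, 3↦0}  ⇒  4 nodes, 3 edges  {1-p->1 2-q->1 3-p->1}
final graph: no rule applies after step 4

Answer: 4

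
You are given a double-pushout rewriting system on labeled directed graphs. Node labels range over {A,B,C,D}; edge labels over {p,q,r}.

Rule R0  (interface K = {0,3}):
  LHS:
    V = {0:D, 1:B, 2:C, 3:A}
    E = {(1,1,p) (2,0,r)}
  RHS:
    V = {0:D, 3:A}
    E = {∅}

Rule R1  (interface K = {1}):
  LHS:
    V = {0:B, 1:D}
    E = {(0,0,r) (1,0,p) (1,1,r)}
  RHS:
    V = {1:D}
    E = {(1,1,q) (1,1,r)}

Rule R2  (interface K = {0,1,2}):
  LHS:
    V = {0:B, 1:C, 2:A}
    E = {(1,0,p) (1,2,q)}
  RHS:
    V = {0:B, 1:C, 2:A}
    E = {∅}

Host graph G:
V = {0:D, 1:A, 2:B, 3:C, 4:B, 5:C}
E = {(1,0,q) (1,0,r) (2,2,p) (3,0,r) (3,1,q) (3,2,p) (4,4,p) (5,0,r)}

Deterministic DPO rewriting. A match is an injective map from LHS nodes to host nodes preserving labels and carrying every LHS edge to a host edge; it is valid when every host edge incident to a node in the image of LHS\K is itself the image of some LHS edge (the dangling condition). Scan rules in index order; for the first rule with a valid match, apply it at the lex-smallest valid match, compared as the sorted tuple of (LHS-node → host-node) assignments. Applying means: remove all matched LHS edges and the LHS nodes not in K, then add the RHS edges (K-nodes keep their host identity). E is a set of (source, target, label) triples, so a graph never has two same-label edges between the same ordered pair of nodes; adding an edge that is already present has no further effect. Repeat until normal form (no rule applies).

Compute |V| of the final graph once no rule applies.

Answer: 2

Rewrite trace:
start.  V:6 E:8  edges: 1-q->0 1-r->0 2-p->2 3-r->0 3-q->1 3-p->2 4-p->4 5-r->0
1. fire R0 via {0↦0, 1↦4, 2↦5, 3↦1}  →  V:4 E:6  edges: 1-q->0 1-r->0 2-p->2 3-r->0 3-q->1 3-p->2
2. fire R2 via {0↦2, 1↦3, 2↦1}  →  V:4 E:4  edges: 1-q->0 1-r->0 2-p->2 3-r->0
3. fire R0 via {0↦0, 1↦2, 2↦3, 3↦1}  →  V:2 E:2  edges: 1-q->0 1-r->0
halt: no rule applies after step 3
NF nodes: {0:D, 1:A}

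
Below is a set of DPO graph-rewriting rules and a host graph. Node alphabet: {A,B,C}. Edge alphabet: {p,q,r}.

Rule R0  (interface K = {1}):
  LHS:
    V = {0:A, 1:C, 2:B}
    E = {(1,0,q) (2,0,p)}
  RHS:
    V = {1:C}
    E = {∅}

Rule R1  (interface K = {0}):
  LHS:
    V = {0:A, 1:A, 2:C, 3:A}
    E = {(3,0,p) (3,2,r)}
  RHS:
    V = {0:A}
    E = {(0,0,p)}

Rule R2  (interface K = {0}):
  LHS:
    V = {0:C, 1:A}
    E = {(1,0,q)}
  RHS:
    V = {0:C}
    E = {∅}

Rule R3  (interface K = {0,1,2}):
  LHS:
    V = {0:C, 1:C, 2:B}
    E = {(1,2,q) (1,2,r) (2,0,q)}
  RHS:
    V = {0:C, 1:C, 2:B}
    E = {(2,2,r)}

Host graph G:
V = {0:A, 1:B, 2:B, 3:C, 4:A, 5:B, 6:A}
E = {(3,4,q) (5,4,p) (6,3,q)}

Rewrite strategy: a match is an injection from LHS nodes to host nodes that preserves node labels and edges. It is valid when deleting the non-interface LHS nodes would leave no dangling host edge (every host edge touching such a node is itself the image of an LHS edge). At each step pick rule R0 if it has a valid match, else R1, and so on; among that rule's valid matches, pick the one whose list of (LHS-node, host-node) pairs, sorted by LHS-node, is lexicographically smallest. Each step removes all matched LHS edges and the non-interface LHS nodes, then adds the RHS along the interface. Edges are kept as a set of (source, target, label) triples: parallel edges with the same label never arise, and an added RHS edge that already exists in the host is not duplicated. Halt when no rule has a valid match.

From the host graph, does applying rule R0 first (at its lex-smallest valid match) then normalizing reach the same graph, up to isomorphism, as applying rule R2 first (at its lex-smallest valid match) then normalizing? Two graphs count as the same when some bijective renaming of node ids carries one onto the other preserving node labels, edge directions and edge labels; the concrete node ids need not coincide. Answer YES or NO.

branch R0-first: apply at {0↦4, 1↦3, 2↦5} → |E|=1, then 1 more step(s) → NF |V|=4 |E|=0 V={0:A, 1:B, 2:B, 3:C} E=∅
branch R2-first: apply at {0↦3, 1↦6} → |E|=2, then 1 more step(s) → NF |V|=4 |E|=0 V={0:A, 1:B, 2:B, 3:C} E=∅
graphs isomorphic (equal up to label-preserving node renaming)

Answer: YES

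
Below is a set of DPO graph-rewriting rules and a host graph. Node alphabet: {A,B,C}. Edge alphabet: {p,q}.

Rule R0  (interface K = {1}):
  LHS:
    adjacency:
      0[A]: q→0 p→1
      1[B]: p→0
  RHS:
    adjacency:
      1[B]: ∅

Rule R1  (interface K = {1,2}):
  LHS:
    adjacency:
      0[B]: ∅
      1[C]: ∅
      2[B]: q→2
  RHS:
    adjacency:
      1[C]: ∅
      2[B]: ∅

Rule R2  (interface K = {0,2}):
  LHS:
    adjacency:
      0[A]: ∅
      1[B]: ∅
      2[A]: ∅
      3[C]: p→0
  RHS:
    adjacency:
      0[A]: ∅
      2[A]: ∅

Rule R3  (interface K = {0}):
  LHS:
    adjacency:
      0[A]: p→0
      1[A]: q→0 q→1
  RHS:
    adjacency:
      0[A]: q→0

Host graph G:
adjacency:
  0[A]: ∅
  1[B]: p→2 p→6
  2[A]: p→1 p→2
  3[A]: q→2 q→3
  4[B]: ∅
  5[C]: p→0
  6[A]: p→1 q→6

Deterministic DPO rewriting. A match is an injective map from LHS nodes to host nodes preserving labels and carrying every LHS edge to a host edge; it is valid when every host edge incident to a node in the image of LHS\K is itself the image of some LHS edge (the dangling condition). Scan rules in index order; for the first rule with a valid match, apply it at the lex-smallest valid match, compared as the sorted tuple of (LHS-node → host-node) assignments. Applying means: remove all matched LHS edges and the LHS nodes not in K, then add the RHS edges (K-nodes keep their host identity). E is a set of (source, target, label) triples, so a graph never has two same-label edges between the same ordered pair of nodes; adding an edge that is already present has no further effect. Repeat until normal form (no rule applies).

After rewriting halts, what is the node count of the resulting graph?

start.  V:7 E:9  edges: 1-p->2 1-p->6 2-p->1 2-p->2 3-q->2 3-q->3 5-p->0 6-p->1 6-q->6
1. fire R0 via {0↦6, 1↦1}  →  V:6 E:6  edges: 1-p->2 2-p->1 2-p->2 3-q->2 3-q->3 5-p->0
2. fire R2 via {0↦0, 1↦4, 2↦2, 3↦5}  →  V:4 E:5  edges: 1-p->2 2-p->1 2-p->2 3-q->2 3-q->3
3. fire R3 via {0↦2, 1↦3}  →  V:3 E:3  edges: 1-p->2 2-p->1 2-q->2
4. fire R0 via {0↦2, 1↦1}  →  V:2 E:0  edges: ∅
normal form: no rule applies after step 4
NF nodes: {0:A, 1:B}

Answer: 2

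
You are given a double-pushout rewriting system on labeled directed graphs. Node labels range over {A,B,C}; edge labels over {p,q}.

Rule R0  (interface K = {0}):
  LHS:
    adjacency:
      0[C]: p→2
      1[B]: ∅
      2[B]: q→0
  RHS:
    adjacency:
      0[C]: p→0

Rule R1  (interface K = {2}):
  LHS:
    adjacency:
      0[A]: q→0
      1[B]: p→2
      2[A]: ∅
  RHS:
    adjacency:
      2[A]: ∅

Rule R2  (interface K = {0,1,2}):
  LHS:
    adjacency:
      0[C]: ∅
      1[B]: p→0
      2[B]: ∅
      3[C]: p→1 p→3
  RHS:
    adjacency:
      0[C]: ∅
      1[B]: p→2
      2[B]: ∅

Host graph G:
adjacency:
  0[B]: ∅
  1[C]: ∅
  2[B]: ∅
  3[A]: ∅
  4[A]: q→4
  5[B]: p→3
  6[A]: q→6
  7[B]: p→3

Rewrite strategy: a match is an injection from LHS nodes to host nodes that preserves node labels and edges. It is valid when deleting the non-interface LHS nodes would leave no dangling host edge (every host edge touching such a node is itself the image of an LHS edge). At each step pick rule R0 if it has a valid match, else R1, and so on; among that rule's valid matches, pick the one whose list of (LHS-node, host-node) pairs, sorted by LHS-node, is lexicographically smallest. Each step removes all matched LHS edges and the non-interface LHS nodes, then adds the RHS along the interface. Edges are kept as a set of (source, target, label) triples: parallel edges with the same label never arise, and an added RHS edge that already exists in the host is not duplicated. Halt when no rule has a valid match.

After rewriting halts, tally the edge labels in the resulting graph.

Answer: (no edges)

Derivation:
[0] host  ⇒  8 nodes, 4 edges  {4-q->4 5-p->3 6-q->6 7-p->3}
[1] R1 @ {0↦4, 1↦5, 2↦3}  ⇒  6 nodes, 2 edges  {6-q->6 7-p->3}
[2] R1 @ {0↦6, 1↦7, 2↦3}  ⇒  4 nodes, 0 edges  {∅}
halt: no rule applies after step 2
NF edges: []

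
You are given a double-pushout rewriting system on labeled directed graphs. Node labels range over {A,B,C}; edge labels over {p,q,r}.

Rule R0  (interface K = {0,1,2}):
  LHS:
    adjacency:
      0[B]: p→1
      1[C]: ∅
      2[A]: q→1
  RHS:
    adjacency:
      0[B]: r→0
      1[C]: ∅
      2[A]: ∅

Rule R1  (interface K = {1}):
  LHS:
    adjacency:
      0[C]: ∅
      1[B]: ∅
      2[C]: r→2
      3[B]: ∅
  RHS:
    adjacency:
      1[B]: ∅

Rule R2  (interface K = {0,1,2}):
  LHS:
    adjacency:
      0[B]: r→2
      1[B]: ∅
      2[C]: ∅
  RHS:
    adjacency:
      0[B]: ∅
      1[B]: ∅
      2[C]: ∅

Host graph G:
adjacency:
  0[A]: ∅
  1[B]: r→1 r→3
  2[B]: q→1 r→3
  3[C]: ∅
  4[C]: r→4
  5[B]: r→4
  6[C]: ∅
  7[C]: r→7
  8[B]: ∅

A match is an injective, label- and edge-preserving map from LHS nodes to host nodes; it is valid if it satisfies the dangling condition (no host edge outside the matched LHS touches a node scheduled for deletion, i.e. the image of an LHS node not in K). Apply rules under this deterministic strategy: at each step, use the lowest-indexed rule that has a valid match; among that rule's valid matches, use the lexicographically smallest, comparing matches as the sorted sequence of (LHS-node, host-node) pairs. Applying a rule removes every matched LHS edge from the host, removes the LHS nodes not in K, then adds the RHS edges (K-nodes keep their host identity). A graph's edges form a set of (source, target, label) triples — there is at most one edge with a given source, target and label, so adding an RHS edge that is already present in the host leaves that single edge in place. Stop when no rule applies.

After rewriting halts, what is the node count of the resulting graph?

[0] host  ⇒  9 nodes, 7 edges  {1-r->1 1-r->3 2-q->1 2-r->3 4-r->4 5-r->4 7-r->7}
[1] R1 @ {0↦6, 1↦1, 2↦7, 3↦8}  ⇒  6 nodes, 6 edges  {1-r->1 1-r->3 2-q->1 2-r->3 4-r->4 5-r->4}
[2] R2 @ {0↦1, 1↦2, 2↦3}  ⇒  6 nodes, 5 edges  {1-r->1 2-q->1 2-r->3 4-r->4 5-r->4}
[3] R2 @ {0↦2, 1↦1, 2↦3}  ⇒  6 nodes, 4 edges  {1-r->1 2-q->1 4-r->4 5-r->4}
[4] R2 @ {0↦5, 1↦1, 2↦4}  ⇒  6 nodes, 3 edges  {1-r->1 2-q->1 4-r->4}
[5] R1 @ {0↦3, 1↦1, 2↦4, 3↦5}  ⇒  3 nodes, 2 edges  {1-r->1 2-q->1}
normal form: no rule applies after step 5
NF nodes: {0:A, 1:B, 2:B}

Answer: 3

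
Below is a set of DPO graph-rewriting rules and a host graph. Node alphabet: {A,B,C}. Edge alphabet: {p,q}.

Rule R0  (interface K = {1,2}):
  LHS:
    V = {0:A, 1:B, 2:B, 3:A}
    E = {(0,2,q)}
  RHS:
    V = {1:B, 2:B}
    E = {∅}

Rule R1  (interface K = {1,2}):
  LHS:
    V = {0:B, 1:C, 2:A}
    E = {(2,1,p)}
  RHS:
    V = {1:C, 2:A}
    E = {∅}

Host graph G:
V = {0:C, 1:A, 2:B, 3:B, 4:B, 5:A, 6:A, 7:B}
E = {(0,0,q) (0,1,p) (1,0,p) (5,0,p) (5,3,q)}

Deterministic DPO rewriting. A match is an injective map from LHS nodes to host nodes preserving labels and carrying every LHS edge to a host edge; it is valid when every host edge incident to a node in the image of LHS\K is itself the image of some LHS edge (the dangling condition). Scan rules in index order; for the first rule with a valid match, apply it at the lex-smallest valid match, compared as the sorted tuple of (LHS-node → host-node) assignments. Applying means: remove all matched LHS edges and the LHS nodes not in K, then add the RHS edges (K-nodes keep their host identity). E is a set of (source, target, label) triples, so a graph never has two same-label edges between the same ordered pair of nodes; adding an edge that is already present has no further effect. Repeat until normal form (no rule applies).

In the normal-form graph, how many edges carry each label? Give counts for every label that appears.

start.  V:8 E:5  edges: 0-q->0 0-p->1 1-p->0 5-p->0 5-q->3
1. fire R1 via {0↦2, 1↦0, 2↦1}  →  V:7 E:4  edges: 0-q->0 0-p->1 5-p->0 5-q->3
2. fire R1 via {0↦4, 1↦0, 2↦5}  →  V:6 E:3  edges: 0-q->0 0-p->1 5-q->3
3. fire R0 via {0↦5, 1↦7, 2↦3, 3↦6}  →  V:4 E:2  edges: 0-q->0 0-p->1
halt: no rule applies after step 3
NF edges: [(0, 0, 'q'), (0, 1, 'p')]

Answer: p:1 q:1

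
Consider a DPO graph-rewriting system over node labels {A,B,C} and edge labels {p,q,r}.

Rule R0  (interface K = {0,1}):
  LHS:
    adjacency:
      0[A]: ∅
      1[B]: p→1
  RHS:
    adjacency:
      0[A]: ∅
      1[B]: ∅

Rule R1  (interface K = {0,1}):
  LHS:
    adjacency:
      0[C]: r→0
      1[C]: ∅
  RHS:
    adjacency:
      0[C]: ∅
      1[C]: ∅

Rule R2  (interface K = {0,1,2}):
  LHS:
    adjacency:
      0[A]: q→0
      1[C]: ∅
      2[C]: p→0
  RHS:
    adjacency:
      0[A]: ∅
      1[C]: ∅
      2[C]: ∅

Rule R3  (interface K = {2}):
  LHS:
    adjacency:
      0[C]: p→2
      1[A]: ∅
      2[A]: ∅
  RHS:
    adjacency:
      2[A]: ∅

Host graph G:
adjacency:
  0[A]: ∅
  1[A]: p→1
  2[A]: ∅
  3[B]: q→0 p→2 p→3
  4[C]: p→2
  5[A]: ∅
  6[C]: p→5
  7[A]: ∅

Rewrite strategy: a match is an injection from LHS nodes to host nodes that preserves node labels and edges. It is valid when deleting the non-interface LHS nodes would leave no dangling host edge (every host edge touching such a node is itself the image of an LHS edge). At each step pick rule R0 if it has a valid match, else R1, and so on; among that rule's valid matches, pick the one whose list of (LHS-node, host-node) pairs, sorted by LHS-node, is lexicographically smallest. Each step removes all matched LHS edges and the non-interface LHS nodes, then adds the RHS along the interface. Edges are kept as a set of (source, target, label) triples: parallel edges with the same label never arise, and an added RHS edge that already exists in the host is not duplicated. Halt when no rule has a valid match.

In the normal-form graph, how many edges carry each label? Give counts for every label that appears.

[0] host  ⇒  8 nodes, 6 edges  {1-p->1 3-q->0 3-p->2 3-p->3 4-p->2 6-p->5}
[1] R0 @ {0↦0, 1↦3}  ⇒  8 nodes, 5 edges  {1-p->1 3-q->0 3-p->2 4-p->2 6-p->5}
[2] R3 @ {0↦4, 1↦7, 2↦2}  ⇒  6 nodes, 4 edges  {1-p->1 3-q->0 3-p->2 6-p->5}
final graph: no rule applies after step 2
NF edges: [(1, 1, 'p'), (3, 0, 'q'), (3, 2, 'p'), (6, 5, 'p')]

Answer: p:3 q:1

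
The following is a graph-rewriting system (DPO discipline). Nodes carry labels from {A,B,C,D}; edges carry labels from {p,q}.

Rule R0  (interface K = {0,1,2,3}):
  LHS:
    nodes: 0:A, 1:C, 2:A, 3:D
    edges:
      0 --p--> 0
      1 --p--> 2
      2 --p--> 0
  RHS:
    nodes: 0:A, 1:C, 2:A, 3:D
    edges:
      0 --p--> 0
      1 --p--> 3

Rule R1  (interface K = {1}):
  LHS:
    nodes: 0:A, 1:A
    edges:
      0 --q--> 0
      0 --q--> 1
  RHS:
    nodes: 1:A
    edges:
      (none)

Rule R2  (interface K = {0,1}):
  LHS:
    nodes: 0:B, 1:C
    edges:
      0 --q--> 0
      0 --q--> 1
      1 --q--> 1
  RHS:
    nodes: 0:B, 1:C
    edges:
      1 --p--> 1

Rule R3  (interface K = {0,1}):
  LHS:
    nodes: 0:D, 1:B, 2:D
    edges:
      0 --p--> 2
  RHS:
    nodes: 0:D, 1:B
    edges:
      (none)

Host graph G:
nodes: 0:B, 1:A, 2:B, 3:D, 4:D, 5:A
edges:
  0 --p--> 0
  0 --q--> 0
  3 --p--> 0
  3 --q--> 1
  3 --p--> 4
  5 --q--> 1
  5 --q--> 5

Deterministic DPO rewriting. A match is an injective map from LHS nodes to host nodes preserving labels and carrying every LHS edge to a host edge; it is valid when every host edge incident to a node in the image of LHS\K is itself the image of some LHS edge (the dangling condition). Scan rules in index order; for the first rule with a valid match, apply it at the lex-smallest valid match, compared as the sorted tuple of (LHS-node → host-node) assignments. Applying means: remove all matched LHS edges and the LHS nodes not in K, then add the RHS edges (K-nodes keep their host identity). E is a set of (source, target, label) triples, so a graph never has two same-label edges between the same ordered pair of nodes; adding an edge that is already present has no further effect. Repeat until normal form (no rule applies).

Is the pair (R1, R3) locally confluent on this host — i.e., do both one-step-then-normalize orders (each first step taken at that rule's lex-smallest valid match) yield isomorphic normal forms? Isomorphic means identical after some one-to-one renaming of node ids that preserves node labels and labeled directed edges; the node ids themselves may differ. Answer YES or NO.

branch R1-first: apply at {0↦5, 1↦1} → |E|=5, then 1 more step(s) → NF |V|=4 |E|=4 V={0:B, 1:A, 2:B, 3:D} E=0-p->0 0-q->0 3-p->0 3-q->1
branch R3-first: apply at {0↦3, 1↦0, 2↦4} → |E|=6, then 1 more step(s) → NF |V|=4 |E|=4 V={0:B, 1:A, 2:B, 3:D} E=0-p->0 0-q->0 3-p->0 3-q->1
graphs isomorphic (equal up to label-preserving node renaming)

Answer: YES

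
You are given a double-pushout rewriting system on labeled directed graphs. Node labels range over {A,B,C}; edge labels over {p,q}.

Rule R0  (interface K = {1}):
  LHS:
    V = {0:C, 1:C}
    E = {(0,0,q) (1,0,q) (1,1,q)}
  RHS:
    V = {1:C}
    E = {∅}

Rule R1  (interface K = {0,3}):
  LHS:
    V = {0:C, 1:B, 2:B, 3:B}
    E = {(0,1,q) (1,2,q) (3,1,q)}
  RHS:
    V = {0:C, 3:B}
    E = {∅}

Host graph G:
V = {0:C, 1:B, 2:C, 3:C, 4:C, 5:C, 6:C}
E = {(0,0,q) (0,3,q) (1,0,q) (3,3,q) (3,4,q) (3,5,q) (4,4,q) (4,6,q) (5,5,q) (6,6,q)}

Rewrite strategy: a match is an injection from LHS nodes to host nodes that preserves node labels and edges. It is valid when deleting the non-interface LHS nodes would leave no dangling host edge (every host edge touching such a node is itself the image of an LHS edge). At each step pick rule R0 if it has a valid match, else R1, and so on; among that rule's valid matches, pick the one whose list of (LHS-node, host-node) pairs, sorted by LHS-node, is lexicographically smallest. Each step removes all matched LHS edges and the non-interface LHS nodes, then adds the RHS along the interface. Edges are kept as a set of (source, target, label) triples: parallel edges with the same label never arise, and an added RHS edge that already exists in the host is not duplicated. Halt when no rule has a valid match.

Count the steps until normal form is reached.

Answer: 2

Rewrite trace:
initial: |V|=7 |E|=10  E = 0-q->0 0-q->3 1-q->0 3-q->3 3-q->4 3-q->5 4-q->4 4-q->6 5-q->5 6-q->6
step 1: apply R0 at {0↦5, 1↦3}  → |V|=6 |E|=7  E = 0-q->0 0-q->3 1-q->0 3-q->4 4-q->4 4-q->6 6-q->6
step 2: apply R0 at {0↦6, 1↦4}  → |V|=5 |E|=4  E = 0-q->0 0-q->3 1-q->0 3-q->4
normal form: no rule applies after step 2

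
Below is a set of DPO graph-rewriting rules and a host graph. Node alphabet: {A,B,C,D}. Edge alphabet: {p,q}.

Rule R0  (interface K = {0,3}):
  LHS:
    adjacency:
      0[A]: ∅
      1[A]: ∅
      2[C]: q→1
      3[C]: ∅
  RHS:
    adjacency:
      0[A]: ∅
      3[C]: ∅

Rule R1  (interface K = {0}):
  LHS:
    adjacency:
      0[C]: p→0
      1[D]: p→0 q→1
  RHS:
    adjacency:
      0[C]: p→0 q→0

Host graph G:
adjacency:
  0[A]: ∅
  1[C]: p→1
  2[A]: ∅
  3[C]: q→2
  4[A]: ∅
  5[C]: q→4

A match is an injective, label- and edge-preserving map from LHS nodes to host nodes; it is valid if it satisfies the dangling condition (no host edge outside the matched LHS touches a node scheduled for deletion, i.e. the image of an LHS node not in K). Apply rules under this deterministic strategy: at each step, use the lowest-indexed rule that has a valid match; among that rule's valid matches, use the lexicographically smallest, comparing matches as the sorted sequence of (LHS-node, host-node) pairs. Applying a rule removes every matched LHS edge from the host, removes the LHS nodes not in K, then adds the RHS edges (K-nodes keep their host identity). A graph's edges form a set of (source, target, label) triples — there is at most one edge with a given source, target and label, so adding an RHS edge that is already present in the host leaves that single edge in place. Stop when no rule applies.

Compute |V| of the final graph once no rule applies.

Answer: 2

Steps:
[0] host  ⇒  6 nodes, 3 edges  {1-p->1 3-q->2 5-q->4}
[1] R0 @ {0↦0, 1↦2, 2↦3, 3↦1}  ⇒  4 nodes, 2 edges  {1-p->1 5-q->4}
[2] R0 @ {0↦0, 1↦4, 2↦5, 3↦1}  ⇒  2 nodes, 1 edges  {1-p->1}
normal form: no rule applies after step 2
NF nodes: {0:A, 1:C}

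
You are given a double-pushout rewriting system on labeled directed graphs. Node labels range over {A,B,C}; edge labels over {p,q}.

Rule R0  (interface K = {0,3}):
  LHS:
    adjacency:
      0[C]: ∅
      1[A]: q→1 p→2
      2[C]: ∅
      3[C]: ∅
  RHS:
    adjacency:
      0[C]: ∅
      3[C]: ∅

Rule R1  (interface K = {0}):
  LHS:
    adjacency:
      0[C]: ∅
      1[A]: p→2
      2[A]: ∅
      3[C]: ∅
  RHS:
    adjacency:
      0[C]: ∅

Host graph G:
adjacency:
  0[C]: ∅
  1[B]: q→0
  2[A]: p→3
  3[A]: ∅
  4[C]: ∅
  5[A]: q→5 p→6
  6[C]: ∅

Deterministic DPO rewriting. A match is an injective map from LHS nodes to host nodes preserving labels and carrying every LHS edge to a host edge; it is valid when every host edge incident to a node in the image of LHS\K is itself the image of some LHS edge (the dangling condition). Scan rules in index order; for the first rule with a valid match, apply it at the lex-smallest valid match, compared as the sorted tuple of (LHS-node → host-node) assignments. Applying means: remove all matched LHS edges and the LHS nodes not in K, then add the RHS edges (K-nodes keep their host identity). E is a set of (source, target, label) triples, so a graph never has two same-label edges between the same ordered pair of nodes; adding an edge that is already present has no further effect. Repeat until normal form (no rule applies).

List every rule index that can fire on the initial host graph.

Answer: [R0,R1]

Steps:
R0: 2 valid matches — {0↦0, 1↦5, 2↦6, 3↦4}, {0↦4, 1↦5, 2↦6, 3↦0}
R1: 2 valid matches — {0↦0, 1↦2, 2↦3, 3↦4}, {0↦6, 1↦2, 2↦3, 3↦4}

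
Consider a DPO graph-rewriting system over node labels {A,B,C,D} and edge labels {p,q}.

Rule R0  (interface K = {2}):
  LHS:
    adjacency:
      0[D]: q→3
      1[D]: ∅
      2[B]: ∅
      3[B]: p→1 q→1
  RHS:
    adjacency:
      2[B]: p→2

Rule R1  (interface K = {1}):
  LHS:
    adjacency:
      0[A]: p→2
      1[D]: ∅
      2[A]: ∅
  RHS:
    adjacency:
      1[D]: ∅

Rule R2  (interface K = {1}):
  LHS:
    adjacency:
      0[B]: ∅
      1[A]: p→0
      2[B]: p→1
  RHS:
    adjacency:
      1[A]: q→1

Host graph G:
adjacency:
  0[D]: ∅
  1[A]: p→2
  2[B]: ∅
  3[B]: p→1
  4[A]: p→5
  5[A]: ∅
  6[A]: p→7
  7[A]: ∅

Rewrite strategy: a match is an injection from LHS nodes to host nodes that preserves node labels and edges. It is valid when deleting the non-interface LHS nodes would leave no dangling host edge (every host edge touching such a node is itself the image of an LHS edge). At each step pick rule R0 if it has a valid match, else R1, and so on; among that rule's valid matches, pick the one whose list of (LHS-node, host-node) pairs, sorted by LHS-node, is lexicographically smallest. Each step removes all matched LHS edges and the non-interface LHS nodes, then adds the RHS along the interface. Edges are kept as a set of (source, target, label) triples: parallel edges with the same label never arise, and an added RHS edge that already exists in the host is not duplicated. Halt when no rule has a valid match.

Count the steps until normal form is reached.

initial: |V|=8 |E|=4  E = 1-p->2 3-p->1 4-p->5 6-p->7
step 1: apply R1 at {0↦4, 1↦0, 2↦5}  → |V|=6 |E|=3  E = 1-p->2 3-p->1 6-p->7
step 2: apply R1 at {0↦6, 1↦0, 2↦7}  → |V|=4 |E|=2  E = 1-p->2 3-p->1
step 3: apply R2 at {0↦2, 1↦1, 2↦3}  → |V|=2 |E|=1  E = 1-q->1
normal form: no rule applies after step 3

Answer: 3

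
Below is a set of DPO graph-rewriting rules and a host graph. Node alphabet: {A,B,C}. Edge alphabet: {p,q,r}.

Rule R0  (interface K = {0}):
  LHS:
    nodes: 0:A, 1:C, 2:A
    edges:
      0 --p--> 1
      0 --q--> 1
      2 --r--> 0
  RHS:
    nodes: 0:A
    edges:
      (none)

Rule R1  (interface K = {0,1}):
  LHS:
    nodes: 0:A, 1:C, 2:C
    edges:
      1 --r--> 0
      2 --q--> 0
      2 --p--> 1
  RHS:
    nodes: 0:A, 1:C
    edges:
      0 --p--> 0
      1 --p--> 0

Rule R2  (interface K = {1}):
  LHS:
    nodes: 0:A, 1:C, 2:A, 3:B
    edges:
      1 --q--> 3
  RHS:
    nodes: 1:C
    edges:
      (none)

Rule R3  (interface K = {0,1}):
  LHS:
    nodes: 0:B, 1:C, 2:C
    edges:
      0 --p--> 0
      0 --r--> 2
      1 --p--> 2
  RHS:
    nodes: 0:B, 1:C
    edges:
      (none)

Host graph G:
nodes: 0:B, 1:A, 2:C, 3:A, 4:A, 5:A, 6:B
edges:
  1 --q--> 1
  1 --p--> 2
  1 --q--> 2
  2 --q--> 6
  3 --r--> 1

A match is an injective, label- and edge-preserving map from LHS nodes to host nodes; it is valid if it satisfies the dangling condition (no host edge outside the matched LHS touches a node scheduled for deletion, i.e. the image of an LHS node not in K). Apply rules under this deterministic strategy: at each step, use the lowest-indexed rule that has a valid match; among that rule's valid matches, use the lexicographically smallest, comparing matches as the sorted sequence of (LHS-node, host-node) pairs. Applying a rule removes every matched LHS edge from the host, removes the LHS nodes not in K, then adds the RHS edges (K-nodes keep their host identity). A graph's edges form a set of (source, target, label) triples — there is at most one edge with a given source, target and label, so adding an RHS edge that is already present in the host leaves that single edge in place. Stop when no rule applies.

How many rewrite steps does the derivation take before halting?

start.  V:7 E:5  edges: 1-q->1 1-p->2 1-q->2 2-q->6 3-r->1
1. fire R2 via {0↦4, 1↦2, 2↦5, 3↦6}  →  V:4 E:4  edges: 1-q->1 1-p->2 1-q->2 3-r->1
2. fire R0 via {0↦1, 1↦2, 2↦3}  →  V:2 E:1  edges: 1-q->1
final graph: no rule applies after step 2

Answer: 2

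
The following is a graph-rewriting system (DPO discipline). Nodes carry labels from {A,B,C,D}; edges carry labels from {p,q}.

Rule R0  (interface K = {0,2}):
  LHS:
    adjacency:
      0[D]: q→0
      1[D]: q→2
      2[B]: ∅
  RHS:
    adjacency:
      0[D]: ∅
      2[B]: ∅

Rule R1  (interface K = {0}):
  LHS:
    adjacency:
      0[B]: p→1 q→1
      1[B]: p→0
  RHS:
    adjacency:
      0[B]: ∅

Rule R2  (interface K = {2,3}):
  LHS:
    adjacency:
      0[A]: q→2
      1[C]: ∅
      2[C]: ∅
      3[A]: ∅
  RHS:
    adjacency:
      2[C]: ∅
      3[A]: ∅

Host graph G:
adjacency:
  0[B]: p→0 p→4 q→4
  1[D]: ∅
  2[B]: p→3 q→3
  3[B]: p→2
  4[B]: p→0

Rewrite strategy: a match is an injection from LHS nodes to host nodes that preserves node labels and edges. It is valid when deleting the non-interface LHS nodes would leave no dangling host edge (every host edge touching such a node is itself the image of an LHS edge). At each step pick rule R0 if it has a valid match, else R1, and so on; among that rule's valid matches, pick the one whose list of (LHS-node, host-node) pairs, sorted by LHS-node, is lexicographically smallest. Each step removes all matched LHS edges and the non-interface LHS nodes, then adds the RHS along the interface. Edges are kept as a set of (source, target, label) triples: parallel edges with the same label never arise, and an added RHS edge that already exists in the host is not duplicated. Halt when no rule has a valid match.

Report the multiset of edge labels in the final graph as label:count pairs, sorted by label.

start.  V:5 E:7  edges: 0-p->0 0-p->4 0-q->4 2-p->3 2-q->3 3-p->2 4-p->0
1. fire R1 via {0↦0, 1↦4}  →  V:4 E:4  edges: 0-p->0 2-p->3 2-q->3 3-p->2
2. fire R1 via {0↦2, 1↦3}  →  V:3 E:1  edges: 0-p->0
normal form: no rule applies after step 2
NF edges: [(0, 0, 'p')]

Answer: p:1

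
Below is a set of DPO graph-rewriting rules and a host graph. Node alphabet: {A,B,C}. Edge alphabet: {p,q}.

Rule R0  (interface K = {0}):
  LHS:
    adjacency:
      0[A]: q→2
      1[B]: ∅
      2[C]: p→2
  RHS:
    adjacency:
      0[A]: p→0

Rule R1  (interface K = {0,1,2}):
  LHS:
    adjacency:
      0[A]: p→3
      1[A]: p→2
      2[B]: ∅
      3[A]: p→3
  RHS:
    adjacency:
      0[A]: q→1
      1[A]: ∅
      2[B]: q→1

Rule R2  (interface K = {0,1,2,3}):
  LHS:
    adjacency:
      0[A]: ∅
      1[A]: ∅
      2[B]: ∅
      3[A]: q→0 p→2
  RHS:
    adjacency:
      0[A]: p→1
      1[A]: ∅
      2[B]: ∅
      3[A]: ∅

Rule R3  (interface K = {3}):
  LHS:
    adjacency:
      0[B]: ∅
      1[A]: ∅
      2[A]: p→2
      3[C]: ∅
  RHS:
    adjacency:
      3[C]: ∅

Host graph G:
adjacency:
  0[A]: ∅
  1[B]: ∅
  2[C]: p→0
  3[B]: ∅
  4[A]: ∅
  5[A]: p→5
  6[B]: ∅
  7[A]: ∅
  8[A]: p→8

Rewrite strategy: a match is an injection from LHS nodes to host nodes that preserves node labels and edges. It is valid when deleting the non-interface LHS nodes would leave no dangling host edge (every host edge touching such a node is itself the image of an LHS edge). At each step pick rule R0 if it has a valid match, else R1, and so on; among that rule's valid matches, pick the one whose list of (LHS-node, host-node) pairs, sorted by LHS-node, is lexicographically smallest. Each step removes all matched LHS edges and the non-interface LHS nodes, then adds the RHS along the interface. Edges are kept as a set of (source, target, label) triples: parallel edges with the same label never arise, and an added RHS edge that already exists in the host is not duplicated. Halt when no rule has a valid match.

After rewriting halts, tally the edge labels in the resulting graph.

Answer: p:1

Rewrite trace:
[0] host  ⇒  9 nodes, 3 edges  {2-p->0 5-p->5 8-p->8}
[1] R3 @ {0↦1, 1↦4, 2↦5, 3↦2}  ⇒  6 nodes, 2 edges  {2-p->0 8-p->8}
[2] R3 @ {0↦3, 1↦7, 2↦8, 3↦2}  ⇒  3 nodes, 1 edges  {2-p->0}
normal form: no rule applies after step 2
NF edges: [(2, 0, 'p')]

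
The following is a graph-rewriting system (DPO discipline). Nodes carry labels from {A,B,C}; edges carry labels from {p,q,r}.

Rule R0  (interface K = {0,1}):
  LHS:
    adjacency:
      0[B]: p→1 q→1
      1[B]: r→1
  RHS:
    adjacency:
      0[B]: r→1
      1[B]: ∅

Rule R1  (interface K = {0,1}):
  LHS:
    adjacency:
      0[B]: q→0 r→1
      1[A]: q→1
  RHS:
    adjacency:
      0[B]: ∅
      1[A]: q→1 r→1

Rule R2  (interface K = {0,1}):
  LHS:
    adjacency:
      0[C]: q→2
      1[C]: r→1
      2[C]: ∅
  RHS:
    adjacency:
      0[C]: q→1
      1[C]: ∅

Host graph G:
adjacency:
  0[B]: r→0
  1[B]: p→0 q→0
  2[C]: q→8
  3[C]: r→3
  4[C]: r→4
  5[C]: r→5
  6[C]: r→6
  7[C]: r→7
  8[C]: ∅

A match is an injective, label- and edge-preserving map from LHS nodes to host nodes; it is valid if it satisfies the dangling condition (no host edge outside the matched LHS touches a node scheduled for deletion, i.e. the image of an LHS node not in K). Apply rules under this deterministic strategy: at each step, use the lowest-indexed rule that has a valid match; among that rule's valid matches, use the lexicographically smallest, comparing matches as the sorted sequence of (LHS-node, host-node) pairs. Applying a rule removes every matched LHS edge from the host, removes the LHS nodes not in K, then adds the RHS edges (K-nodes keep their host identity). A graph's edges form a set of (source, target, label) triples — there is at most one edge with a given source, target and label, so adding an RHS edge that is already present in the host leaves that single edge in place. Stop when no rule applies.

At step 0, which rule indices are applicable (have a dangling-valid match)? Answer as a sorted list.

R0: 1 valid match — {0↦1, 1↦0}
R1: no valid match — LHS pattern not found
R2: 5 valid matches — {0↦2, 1↦3, 2↦8}, {0↦2, 1↦4, 2↦8}, {0↦2, 1↦5, 2↦8} (+2 more)

Answer: [R0,R2]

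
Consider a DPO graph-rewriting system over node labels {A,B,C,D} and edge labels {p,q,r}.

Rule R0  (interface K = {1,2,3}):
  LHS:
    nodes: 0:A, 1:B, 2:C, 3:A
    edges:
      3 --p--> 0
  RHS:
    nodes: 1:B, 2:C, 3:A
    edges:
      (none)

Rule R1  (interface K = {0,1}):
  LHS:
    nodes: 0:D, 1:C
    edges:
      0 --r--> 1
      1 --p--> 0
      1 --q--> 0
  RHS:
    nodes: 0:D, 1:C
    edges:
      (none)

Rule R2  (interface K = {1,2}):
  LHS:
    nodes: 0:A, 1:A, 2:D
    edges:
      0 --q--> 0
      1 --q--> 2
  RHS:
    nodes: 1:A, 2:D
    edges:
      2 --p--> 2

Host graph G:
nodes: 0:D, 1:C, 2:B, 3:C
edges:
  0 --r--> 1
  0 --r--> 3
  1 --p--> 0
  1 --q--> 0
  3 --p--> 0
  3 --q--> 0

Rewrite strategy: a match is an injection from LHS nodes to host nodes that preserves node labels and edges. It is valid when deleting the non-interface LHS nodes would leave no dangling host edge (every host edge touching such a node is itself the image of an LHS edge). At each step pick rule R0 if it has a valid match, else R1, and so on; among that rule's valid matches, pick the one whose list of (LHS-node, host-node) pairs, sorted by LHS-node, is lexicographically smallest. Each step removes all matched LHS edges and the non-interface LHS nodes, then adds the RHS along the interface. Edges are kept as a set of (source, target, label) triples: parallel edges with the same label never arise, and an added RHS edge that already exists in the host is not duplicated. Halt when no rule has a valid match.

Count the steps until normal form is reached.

initial: |V|=4 |E|=6  E = 0-r->1 0-r->3 1-p->0 1-q->0 3-p->0 3-q->0
step 1: apply R1 at {0↦0, 1↦1}  → |V|=4 |E|=3  E = 0-r->3 3-p->0 3-q->0
step 2: apply R1 at {0↦0, 1↦3}  → |V|=4 |E|=0  E = ∅
halt: no rule applies after step 2

Answer: 2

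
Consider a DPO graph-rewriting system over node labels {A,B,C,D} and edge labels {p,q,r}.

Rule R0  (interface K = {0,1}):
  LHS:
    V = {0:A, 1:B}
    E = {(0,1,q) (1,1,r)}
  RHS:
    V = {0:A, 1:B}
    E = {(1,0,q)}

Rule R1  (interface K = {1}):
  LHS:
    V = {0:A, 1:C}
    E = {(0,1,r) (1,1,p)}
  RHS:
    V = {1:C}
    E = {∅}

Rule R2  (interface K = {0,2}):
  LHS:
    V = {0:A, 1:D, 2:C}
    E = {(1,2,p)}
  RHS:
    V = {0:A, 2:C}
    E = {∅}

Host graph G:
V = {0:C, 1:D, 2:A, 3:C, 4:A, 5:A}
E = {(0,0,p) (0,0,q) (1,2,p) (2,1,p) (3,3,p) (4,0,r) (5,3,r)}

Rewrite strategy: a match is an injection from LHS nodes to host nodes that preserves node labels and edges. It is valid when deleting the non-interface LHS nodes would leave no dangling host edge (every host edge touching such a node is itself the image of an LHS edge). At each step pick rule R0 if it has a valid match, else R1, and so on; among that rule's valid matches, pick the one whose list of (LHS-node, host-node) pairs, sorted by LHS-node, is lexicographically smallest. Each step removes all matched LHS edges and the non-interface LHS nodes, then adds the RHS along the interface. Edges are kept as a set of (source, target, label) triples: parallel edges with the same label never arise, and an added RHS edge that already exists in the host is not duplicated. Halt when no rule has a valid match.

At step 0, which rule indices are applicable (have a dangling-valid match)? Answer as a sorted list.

R0: no valid match — LHS pattern not found
R1: 2 valid matches — {0↦4, 1↦0}, {0↦5, 1↦3}
R2: no valid match — LHS pattern not found

Answer: [R1]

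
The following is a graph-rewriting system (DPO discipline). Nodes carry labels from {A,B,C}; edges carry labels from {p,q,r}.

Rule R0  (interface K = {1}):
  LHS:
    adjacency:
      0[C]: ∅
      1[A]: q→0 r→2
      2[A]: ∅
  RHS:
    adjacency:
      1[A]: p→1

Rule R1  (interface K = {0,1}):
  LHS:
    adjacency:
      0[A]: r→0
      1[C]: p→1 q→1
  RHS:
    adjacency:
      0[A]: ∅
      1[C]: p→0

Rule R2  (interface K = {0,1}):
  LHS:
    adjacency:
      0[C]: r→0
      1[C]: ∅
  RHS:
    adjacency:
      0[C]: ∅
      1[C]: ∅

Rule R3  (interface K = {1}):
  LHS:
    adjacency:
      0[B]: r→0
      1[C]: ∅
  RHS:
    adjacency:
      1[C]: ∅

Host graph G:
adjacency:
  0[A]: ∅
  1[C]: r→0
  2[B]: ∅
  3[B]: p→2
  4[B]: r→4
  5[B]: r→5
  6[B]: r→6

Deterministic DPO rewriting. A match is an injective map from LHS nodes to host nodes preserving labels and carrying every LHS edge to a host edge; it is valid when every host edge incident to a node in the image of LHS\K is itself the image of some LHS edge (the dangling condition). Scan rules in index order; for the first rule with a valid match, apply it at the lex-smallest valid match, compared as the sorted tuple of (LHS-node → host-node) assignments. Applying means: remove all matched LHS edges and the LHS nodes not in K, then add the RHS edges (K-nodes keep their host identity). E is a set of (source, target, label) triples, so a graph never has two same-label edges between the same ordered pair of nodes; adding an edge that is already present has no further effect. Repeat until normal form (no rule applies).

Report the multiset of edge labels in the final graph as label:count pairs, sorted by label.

[0] host  ⇒  7 nodes, 5 edges  {1-r->0 3-p->2 4-r->4 5-r->5 6-r->6}
[1] R3 @ {0↦4, 1↦1}  ⇒  6 nodes, 4 edges  {1-r->0 3-p->2 5-r->5 6-r->6}
[2] R3 @ {0↦5, 1↦1}  ⇒  5 nodes, 3 edges  {1-r->0 3-p->2 6-r->6}
[3] R3 @ {0↦6, 1↦1}  ⇒  4 nodes, 2 edges  {1-r->0 3-p->2}
final graph: no rule applies after step 3
NF edges: [(1, 0, 'r'), (3, 2, 'p')]

Answer: p:1 r:1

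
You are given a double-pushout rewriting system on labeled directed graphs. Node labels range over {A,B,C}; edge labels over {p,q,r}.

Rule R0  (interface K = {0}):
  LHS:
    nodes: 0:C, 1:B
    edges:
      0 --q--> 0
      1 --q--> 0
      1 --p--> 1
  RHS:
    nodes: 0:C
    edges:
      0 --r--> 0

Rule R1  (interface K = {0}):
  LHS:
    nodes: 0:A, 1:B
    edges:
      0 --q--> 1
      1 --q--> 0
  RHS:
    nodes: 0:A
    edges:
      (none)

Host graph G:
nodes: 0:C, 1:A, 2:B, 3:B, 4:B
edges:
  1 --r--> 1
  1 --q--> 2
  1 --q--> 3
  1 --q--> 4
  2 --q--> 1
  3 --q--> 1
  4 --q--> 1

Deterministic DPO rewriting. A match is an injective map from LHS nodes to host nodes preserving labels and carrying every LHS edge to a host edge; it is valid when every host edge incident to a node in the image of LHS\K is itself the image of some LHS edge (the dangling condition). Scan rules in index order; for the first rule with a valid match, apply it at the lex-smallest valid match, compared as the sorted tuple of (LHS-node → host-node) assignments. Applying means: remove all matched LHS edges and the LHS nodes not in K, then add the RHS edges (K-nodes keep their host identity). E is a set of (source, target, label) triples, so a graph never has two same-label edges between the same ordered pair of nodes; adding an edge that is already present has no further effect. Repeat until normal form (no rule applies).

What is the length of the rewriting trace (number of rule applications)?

Answer: 3

Rewrite trace:
start.  V:5 E:7  edges: 1-r->1 1-q->2 1-q->3 1-q->4 2-q->1 3-q->1 4-q->1
1. fire R1 via {0↦1, 1↦2}  →  V:4 E:5  edges: 1-r->1 1-q->3 1-q->4 3-q->1 4-q->1
2. fire R1 via {0↦1, 1↦3}  →  V:3 E:3  edges: 1-r->1 1-q->4 4-q->1
3. fire R1 via {0↦1, 1↦4}  →  V:2 E:1  edges: 1-r->1
final graph: no rule applies after step 3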